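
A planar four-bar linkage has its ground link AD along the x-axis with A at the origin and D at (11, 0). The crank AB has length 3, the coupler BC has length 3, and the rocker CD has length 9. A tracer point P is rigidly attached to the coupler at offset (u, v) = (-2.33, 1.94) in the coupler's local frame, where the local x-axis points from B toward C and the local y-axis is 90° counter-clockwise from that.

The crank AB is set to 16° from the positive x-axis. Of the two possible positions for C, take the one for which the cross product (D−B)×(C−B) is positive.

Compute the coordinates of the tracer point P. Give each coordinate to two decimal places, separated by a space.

A=(0,0), D=(11.00,0)
B = A + 3.00·(cos16°, sin16°) = (2.8838, 0.8269)
|BD| = 8.1582
circle(B,3.00) ∩ circle(D,9.00): a=-0.3336, h=2.9814
  candidates: C₊=(2.8541,3.8268) cross=24.323; C₋=(2.2497,-2.1053) cross=-24.323
  mode + wants cross > 0 → take C=(2.8541,3.8268) (cross=24.323)
ex = (C−B)/|BC| = (-0.0099,1.0000); ey = (-1.0000,-0.0099)
P = B + -2.33·ex + 1.94·ey = (0.9669,-1.5222)

0.97 -1.52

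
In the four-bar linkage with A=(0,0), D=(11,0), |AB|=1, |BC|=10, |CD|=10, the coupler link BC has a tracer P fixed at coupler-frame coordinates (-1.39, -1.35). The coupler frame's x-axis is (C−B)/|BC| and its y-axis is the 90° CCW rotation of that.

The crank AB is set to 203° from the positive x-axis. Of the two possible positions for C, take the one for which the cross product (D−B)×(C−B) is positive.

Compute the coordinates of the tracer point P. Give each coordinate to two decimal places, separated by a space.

A=(0,0), D=(11.00,0)
B = A + 1.00·(cos203°, sin203°) = (-0.9205, -0.3907)
|BD| = 11.9269
circle(B,10.00) ∩ circle(D,10.00): a=5.9635, h=8.0273
  candidates: C₊=(4.7768,7.8276) cross=95.741; C₋=(5.3027,-8.2183) cross=-95.741
  mode + wants cross > 0 → take C=(4.7768,7.8276) (cross=95.741)
ex = (C−B)/|BC| = (0.5697,0.8218); ey = (-0.8218,0.5697)
P = B + -1.39·ex + -1.35·ey = (-0.6030,-2.3022)

-0.60 -2.30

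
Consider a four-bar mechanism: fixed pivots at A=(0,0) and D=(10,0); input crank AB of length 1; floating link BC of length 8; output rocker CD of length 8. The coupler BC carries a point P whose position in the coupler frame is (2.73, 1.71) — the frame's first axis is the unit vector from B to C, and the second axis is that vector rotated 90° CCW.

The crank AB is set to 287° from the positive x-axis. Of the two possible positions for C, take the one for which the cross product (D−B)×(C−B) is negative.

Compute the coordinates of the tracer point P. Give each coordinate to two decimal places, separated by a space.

3.41 -1.78

A=(0,0), D=(10.00,0)
B = A + 1.00·(cos287°, sin287°) = (0.2924, -0.9563)
|BD| = 9.7546
circle(B,8.00) ∩ circle(D,8.00): a=4.8773, h=6.3413
  candidates: C₊=(4.5245,5.8326) cross=61.857; C₋=(5.7679,-6.7889) cross=-61.857
  mode - wants cross < 0 → take C=(5.7679,-6.7889) (cross=-61.857)
ex = (C−B)/|BC| = (0.6844,-0.7291); ey = (0.7291,0.6844)
P = B + 2.73·ex + 1.71·ey = (3.4076,-1.7763)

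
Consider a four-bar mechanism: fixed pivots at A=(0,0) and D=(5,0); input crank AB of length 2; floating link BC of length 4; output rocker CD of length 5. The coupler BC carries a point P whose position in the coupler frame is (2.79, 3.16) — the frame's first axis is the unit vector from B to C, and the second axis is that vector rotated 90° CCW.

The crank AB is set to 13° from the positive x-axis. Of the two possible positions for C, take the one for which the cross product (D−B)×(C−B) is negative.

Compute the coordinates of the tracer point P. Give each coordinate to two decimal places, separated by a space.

4.73 -2.71

A=(0,0), D=(5.00,0)
B = A + 2.00·(cos13°, sin13°) = (1.9487, 0.4499)
|BD| = 3.0843
circle(B,4.00) ∩ circle(D,5.00): a=0.0831, h=3.9991
  candidates: C₊=(2.6143,4.3941) cross=12.334; C₋=(1.4476,-3.5186) cross=-12.334
  mode - wants cross < 0 → take C=(1.4476,-3.5186) (cross=-12.334)
ex = (C−B)/|BC| = (-0.1253,-0.9921); ey = (0.9921,-0.1253)
P = B + 2.79·ex + 3.16·ey = (4.7343,-2.7140)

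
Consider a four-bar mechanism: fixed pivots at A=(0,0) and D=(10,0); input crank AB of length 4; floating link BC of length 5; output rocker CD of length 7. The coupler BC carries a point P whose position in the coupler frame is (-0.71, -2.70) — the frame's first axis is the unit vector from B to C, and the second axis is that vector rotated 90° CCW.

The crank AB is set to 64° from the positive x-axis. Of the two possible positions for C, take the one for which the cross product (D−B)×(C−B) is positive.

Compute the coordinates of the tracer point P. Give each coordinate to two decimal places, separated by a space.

2.36 0.87

A=(0,0), D=(10.00,0)
B = A + 4.00·(cos64°, sin64°) = (1.7535, 3.5952)
|BD| = 8.9961
circle(B,5.00) ∩ circle(D,7.00): a=3.1642, h=3.8714
  candidates: C₊=(6.2012,5.8795) cross=34.828; C₋=(3.1068,-1.2182) cross=-34.828
  mode + wants cross > 0 → take C=(6.2012,5.8795) (cross=34.828)
ex = (C−B)/|BC| = (0.8895,0.4569); ey = (-0.4569,0.8895)
P = B + -0.71·ex + -2.70·ey = (2.3555,0.8691)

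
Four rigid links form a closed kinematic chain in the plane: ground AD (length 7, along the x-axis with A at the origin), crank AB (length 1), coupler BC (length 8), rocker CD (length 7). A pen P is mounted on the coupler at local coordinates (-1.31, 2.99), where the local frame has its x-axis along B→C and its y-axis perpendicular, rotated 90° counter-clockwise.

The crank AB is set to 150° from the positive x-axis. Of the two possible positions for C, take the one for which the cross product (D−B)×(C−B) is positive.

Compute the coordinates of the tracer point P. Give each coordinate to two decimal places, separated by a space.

A=(0,0), D=(7.00,0)
B = A + 1.00·(cos150°, sin150°) = (-0.8660, 0.5000)
|BD| = 7.8819
circle(B,8.00) ∩ circle(D,7.00): a=4.8925, h=6.3296
  candidates: C₊=(4.4181,6.5065) cross=49.889; C₋=(3.6151,-6.1272) cross=-49.889
  mode + wants cross > 0 → take C=(4.4181,6.5065) (cross=49.889)
ex = (C−B)/|BC| = (0.6605,0.7508); ey = (-0.7508,0.6605)
P = B + -1.31·ex + 2.99·ey = (-3.9762,1.4914)

-3.98 1.49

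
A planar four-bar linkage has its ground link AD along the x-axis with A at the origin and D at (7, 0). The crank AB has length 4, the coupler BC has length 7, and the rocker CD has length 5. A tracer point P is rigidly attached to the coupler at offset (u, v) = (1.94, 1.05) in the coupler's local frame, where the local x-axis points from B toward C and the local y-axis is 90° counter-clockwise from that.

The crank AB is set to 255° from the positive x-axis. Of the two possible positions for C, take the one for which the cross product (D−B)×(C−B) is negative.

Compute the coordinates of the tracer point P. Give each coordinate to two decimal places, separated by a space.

1.04 -3.11

A=(0,0), D=(7.00,0)
B = A + 4.00·(cos255°, sin255°) = (-1.0353, -3.8637)
|BD| = 8.9159
circle(B,7.00) ∩ circle(D,5.00): a=5.8039, h=3.9134
  candidates: C₊=(2.4994,2.1783) cross=34.892; C₋=(5.8912,-4.8755) cross=-34.892
  mode - wants cross < 0 → take C=(5.8912,-4.8755) (cross=-34.892)
ex = (C−B)/|BC| = (0.9895,-0.1445); ey = (0.1445,0.9895)
P = B + 1.94·ex + 1.05·ey = (1.0361,-3.1051)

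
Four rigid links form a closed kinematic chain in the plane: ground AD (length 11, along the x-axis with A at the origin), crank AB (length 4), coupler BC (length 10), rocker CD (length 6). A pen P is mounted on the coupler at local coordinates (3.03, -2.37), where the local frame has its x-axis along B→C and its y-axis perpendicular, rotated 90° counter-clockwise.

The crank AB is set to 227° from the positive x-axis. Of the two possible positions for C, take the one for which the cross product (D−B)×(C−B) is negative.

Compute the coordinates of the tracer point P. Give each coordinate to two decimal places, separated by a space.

-0.13 -5.77

A=(0,0), D=(11.00,0)
B = A + 4.00·(cos227°, sin227°) = (-2.7280, -2.9254)
|BD| = 14.0362
circle(B,10.00) ∩ circle(D,6.00): a=9.2979, h=3.6808
  candidates: C₊=(5.5986,2.6124) cross=51.665; C₋=(7.1329,-4.5875) cross=-51.665
  mode - wants cross < 0 → take C=(7.1329,-4.5875) (cross=-51.665)
ex = (C−B)/|BC| = (0.9861,-0.1662); ey = (0.1662,0.9861)
P = B + 3.03·ex + -2.37·ey = (-0.1341,-5.7661)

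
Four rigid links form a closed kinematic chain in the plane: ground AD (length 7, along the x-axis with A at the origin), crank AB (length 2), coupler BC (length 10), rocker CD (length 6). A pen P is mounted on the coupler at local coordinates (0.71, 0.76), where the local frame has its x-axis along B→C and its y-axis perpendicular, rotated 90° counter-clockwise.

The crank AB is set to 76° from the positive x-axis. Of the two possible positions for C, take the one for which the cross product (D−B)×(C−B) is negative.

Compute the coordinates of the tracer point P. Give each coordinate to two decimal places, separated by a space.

1.52 1.84

A=(0,0), D=(7.00,0)
B = A + 2.00·(cos76°, sin76°) = (0.4838, 1.9406)
|BD| = 6.7990
circle(B,10.00) ∩ circle(D,6.00): a=8.1061, h=5.8559
  candidates: C₊=(9.9241,5.2392) cross=39.814; C₋=(6.5813,-5.9854) cross=-39.814
  mode - wants cross < 0 → take C=(6.5813,-5.9854) (cross=-39.814)
ex = (C−B)/|BC| = (0.6097,-0.7926); ey = (0.7926,0.6097)
P = B + 0.71·ex + 0.76·ey = (1.5191,1.8413)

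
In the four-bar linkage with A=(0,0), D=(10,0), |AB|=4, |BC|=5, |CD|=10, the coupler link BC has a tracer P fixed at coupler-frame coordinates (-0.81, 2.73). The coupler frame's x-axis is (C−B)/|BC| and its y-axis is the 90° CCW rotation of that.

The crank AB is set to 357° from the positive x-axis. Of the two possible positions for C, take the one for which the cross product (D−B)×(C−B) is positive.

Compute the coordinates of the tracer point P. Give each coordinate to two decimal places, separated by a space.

A=(0,0), D=(10.00,0)
B = A + 4.00·(cos357°, sin357°) = (3.9945, -0.2093)
|BD| = 6.0091
circle(B,5.00) ∩ circle(D,10.00): a=-3.2359, h=3.8117
  candidates: C₊=(0.6278,3.4873) cross=22.905; C₋=(0.8933,-4.1314) cross=-22.905
  mode + wants cross > 0 → take C=(0.6278,3.4873) (cross=22.905)
ex = (C−B)/|BC| = (-0.6734,0.7393); ey = (-0.7393,-0.6734)
P = B + -0.81·ex + 2.73·ey = (2.5216,-2.6464)

2.52 -2.65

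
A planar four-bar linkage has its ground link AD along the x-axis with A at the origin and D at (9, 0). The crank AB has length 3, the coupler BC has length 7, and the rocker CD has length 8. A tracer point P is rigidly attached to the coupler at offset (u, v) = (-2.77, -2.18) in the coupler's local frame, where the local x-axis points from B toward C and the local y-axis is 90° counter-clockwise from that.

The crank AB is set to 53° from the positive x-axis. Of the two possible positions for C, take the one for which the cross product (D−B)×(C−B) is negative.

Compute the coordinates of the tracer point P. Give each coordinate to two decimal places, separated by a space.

-0.62 4.96

A=(0,0), D=(9.00,0)
B = A + 3.00·(cos53°, sin53°) = (1.8054, 2.3959)
|BD| = 7.5830
circle(B,7.00) ∩ circle(D,8.00): a=2.8024, h=6.4145
  candidates: C₊=(6.4911,7.5964) cross=48.641; C₋=(2.4376,-4.5755) cross=-48.641
  mode - wants cross < 0 → take C=(2.4376,-4.5755) (cross=-48.641)
ex = (C−B)/|BC| = (0.0903,-0.9959); ey = (0.9959,0.0903)
P = B + -2.77·ex + -2.18·ey = (-0.6158,4.9577)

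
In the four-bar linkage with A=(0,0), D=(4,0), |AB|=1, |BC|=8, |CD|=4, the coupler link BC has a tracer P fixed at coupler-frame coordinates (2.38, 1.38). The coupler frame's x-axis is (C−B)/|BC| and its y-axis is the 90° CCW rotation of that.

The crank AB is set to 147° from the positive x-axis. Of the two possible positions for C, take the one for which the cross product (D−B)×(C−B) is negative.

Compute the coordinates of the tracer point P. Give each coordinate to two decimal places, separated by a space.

A=(0,0), D=(4.00,0)
B = A + 1.00·(cos147°, sin147°) = (-0.8387, 0.5446)
|BD| = 4.8692
circle(B,8.00) ∩ circle(D,4.00): a=7.3635, h=3.1271
  candidates: C₊=(6.8284,2.8284) cross=15.226; C₋=(6.1289,-3.3864) cross=-15.226
  mode - wants cross < 0 → take C=(6.1289,-3.3864) (cross=-15.226)
ex = (C−B)/|BC| = (0.8709,-0.4914); ey = (0.4914,0.8709)
P = B + 2.38·ex + 1.38·ey = (1.9123,0.5770)

1.91 0.58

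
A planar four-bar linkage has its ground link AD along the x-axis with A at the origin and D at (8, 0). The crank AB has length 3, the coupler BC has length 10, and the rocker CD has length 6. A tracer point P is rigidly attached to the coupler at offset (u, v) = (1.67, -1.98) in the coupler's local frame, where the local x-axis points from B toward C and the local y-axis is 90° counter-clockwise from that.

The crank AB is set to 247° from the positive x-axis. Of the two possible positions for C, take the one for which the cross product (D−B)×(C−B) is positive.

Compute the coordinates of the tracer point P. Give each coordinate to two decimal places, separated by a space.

A=(0,0), D=(8.00,0)
B = A + 3.00·(cos247°, sin247°) = (-1.1722, -2.7615)
|BD| = 9.5789
circle(B,10.00) ∩ circle(D,6.00): a=8.1301, h=5.8225
  candidates: C₊=(4.9342,5.1576) cross=55.773; C₋=(8.2913,-5.9929) cross=-55.773
  mode + wants cross > 0 → take C=(4.9342,5.1576) (cross=55.773)
ex = (C−B)/|BC| = (0.6106,0.7919); ey = (-0.7919,0.6106)
P = B + 1.67·ex + -1.98·ey = (1.4156,-2.6481)

1.42 -2.65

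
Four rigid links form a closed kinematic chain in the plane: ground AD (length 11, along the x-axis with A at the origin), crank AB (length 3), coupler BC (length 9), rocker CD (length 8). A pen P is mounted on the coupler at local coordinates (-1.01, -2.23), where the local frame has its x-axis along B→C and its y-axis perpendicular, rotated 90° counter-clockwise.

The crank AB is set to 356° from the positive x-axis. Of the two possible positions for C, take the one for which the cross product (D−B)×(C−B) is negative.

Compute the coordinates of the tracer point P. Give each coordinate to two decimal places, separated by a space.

0.59 -0.69

A=(0,0), D=(11.00,0)
B = A + 3.00·(cos356°, sin356°) = (2.9927, -0.2093)
|BD| = 8.0100
circle(B,9.00) ∩ circle(D,8.00): a=5.0662, h=7.4387
  candidates: C₊=(7.8628,7.3592) cross=59.584; C₋=(8.2515,-7.5130) cross=-59.584
  mode - wants cross < 0 → take C=(8.2515,-7.5130) (cross=-59.584)
ex = (C−B)/|BC| = (0.5843,-0.8115); ey = (0.8115,0.5843)
P = B + -1.01·ex + -2.23·ey = (0.5928,-0.6926)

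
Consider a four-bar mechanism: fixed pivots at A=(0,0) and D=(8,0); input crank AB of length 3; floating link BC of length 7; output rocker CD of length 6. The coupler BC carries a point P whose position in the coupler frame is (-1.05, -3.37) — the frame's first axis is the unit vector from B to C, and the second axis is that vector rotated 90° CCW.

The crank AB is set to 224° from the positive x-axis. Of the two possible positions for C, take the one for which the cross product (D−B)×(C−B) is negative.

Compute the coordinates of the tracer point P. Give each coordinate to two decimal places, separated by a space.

-4.41 -4.80

A=(0,0), D=(8.00,0)
B = A + 3.00·(cos224°, sin224°) = (-2.1580, -2.0840)
|BD| = 10.3696
circle(B,7.00) ∩ circle(D,6.00): a=5.8116, h=3.9019
  candidates: C₊=(2.7509,2.9063) cross=40.461; C₋=(4.3192,-4.7383) cross=-40.461
  mode - wants cross < 0 → take C=(4.3192,-4.7383) (cross=-40.461)
ex = (C−B)/|BC| = (0.9253,-0.3792); ey = (0.3792,0.9253)
P = B + -1.05·ex + -3.37·ey = (-4.4075,-4.8041)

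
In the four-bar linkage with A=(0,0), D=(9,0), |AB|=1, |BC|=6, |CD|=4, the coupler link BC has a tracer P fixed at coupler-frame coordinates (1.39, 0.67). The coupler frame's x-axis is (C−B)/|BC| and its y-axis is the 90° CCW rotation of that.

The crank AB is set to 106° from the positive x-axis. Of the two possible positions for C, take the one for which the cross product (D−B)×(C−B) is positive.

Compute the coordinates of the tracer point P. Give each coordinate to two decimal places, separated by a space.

A=(0,0), D=(9.00,0)
B = A + 1.00·(cos106°, sin106°) = (-0.2756, 0.9613)
|BD| = 9.3253
circle(B,6.00) ∩ circle(D,4.00): a=5.7350, h=1.7634
  candidates: C₊=(5.6106,2.1241) cross=16.445; C₋=(5.2470,-1.3839) cross=-16.445
  mode + wants cross > 0 → take C=(5.6106,2.1241) (cross=16.445)
ex = (C−B)/|BC| = (0.9810,0.1938); ey = (-0.1938,0.9810)
P = B + 1.39·ex + 0.67·ey = (0.9582,1.8880)

0.96 1.89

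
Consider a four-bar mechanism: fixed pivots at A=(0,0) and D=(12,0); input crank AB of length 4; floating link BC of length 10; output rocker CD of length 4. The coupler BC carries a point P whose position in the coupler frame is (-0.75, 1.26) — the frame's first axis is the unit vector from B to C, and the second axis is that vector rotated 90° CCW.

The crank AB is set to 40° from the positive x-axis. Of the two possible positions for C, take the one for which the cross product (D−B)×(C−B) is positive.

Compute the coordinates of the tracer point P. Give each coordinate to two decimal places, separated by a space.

A=(0,0), D=(12.00,0)
B = A + 4.00·(cos40°, sin40°) = (3.0642, 2.5712)
|BD| = 9.2984
circle(B,10.00) ∩ circle(D,4.00): a=9.1661, h=3.9978
  candidates: C₊=(12.9784,3.8785) cross=37.173; C₋=(10.7674,-3.8054) cross=-37.173
  mode + wants cross > 0 → take C=(12.9784,3.8785) (cross=37.173)
ex = (C−B)/|BC| = (0.9914,0.1307); ey = (-0.1307,0.9914)
P = B + -0.75·ex + 1.26·ey = (2.1559,3.7223)

2.16 3.72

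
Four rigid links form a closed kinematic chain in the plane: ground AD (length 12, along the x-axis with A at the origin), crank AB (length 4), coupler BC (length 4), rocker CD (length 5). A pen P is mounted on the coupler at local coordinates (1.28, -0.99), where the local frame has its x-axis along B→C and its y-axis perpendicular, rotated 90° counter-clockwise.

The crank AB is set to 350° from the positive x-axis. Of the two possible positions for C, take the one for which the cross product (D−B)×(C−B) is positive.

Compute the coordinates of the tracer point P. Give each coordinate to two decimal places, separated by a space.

5.55 -0.79

A=(0,0), D=(12.00,0)
B = A + 4.00·(cos350°, sin350°) = (3.9392, -0.6946)
|BD| = 8.0906
circle(B,4.00) ∩ circle(D,5.00): a=3.4891, h=1.9560
  candidates: C₊=(7.2475,1.5538) cross=15.825; C₋=(7.5834,-2.3438) cross=-15.825
  mode + wants cross > 0 → take C=(7.2475,1.5538) (cross=15.825)
ex = (C−B)/|BC| = (0.8271,0.5621); ey = (-0.5621,0.8271)
P = B + 1.28·ex + -0.99·ey = (5.5544,-0.7939)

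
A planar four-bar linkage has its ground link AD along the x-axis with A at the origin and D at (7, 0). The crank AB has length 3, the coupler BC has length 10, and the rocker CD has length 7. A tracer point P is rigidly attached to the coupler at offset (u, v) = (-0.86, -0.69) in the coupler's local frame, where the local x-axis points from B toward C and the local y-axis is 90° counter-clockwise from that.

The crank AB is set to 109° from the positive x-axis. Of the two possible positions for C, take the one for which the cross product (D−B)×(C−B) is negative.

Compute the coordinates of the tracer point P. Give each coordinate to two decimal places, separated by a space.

-1.98 3.29

A=(0,0), D=(7.00,0)
B = A + 3.00·(cos109°, sin109°) = (-0.9767, 2.8366)
|BD| = 8.4660
circle(B,10.00) ∩ circle(D,7.00): a=7.2451, h=6.8927
  candidates: C₊=(8.1590,6.9034) cross=58.354; C₋=(3.5402,-6.0852) cross=-58.354
  mode - wants cross < 0 → take C=(3.5402,-6.0852) (cross=-58.354)
ex = (C−B)/|BC| = (0.4517,-0.8922); ey = (0.8922,0.4517)
P = B + -0.86·ex + -0.69·ey = (-1.9808,3.2922)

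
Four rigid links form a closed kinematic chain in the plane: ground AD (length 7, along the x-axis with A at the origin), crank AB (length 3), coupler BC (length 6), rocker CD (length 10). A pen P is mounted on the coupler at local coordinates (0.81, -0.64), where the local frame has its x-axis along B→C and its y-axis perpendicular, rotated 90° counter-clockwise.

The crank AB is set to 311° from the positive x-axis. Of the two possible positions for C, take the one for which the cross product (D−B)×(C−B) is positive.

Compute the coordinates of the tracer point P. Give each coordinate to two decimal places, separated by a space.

A=(0,0), D=(7.00,0)
B = A + 3.00·(cos311°, sin311°) = (1.9682, -2.2641)
|BD| = 5.5177
circle(B,6.00) ∩ circle(D,10.00): a=-3.0406, h=5.1725
  candidates: C₊=(-2.9271,1.2052) cross=28.541; C₋=(1.3178,-8.2288) cross=-28.541
  mode + wants cross > 0 → take C=(-2.9271,1.2052) (cross=28.541)
ex = (C−B)/|BC| = (-0.8159,0.5782); ey = (-0.5782,-0.8159)
P = B + 0.81·ex + -0.64·ey = (1.6774,-1.2736)

1.68 -1.27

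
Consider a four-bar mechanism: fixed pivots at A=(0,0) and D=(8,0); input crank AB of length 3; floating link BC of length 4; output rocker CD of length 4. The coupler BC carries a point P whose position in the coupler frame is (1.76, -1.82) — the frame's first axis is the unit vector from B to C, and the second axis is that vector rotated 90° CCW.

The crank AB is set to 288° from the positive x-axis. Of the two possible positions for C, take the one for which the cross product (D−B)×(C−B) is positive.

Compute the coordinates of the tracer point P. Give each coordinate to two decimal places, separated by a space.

A=(0,0), D=(8.00,0)
B = A + 3.00·(cos288°, sin288°) = (0.9271, -2.8532)
|BD| = 7.6267
circle(B,4.00) ∩ circle(D,4.00): a=3.8134, h=1.2076
  candidates: C₊=(4.0118,-0.3067) cross=9.210; C₋=(4.9153,-2.5465) cross=-9.210
  mode + wants cross > 0 → take C=(4.0118,-0.3067) (cross=9.210)
ex = (C−B)/|BC| = (0.7712,0.6366); ey = (-0.6366,0.7712)
P = B + 1.76·ex + -1.82·ey = (3.4430,-3.1363)

3.44 -3.14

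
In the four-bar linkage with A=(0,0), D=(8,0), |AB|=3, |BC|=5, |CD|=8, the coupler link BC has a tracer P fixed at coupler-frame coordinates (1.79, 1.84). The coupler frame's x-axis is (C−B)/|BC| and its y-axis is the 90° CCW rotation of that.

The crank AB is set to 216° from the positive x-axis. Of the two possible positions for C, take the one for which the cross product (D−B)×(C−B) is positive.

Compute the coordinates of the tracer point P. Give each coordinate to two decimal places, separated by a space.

-2.95 0.75

A=(0,0), D=(8.00,0)
B = A + 3.00·(cos216°, sin216°) = (-2.4271, -1.7634)
|BD| = 10.5751
circle(B,5.00) ∩ circle(D,8.00): a=3.4436, h=3.6251
  candidates: C₊=(0.3639,2.3852) cross=38.336; C₋=(1.5728,-4.7635) cross=-38.336
  mode + wants cross > 0 → take C=(0.3639,2.3852) (cross=38.336)
ex = (C−B)/|BC| = (0.5582,0.8297); ey = (-0.8297,0.5582)
P = B + 1.79·ex + 1.84·ey = (-2.9546,0.7489)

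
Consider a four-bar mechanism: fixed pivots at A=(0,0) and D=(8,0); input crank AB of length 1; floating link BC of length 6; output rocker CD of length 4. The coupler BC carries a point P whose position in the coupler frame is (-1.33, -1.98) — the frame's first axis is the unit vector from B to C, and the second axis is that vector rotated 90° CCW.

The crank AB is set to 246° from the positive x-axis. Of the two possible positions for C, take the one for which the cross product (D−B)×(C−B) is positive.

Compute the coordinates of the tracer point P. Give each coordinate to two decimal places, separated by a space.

-0.49 -3.30

A=(0,0), D=(8.00,0)
B = A + 1.00·(cos246°, sin246°) = (-0.4067, -0.9135)
|BD| = 8.4562
circle(B,6.00) ∩ circle(D,4.00): a=5.4107, h=2.5932
  candidates: C₊=(4.6921,2.2490) cross=21.929; C₋=(5.2524,-2.9070) cross=-21.929
  mode + wants cross > 0 → take C=(4.6921,2.2490) (cross=21.929)
ex = (C−B)/|BC| = (0.8498,0.5271); ey = (-0.5271,0.8498)
P = B + -1.33·ex + -1.98·ey = (-0.4933,-3.2972)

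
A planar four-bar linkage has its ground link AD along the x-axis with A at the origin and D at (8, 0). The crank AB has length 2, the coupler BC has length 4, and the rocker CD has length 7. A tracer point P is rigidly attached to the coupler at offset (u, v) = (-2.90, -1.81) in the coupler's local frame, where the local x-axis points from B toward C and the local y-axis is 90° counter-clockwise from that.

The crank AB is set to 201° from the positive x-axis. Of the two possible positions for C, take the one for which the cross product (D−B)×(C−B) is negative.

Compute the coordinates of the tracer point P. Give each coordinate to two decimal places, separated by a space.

-5.28 -0.79

A=(0,0), D=(8.00,0)
B = A + 2.00·(cos201°, sin201°) = (-1.8672, -0.7167)
|BD| = 9.8932
circle(B,4.00) ∩ circle(D,7.00): a=3.2788, h=2.2912
  candidates: C₊=(1.2370,1.8060) cross=22.668; C₋=(1.5690,-2.7644) cross=-22.668
  mode - wants cross < 0 → take C=(1.5690,-2.7644) (cross=-22.668)
ex = (C−B)/|BC| = (0.8590,-0.5119); ey = (0.5119,0.8590)
P = B + -2.90·ex + -1.81·ey = (-5.2849,-0.7870)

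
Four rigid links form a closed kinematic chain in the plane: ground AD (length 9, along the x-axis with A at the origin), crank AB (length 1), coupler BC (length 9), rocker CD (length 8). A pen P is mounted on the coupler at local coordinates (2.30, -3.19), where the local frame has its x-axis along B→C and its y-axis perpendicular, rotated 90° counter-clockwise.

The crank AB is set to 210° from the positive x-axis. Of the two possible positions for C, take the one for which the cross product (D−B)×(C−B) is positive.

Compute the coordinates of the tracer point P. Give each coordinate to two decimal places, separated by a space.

A=(0,0), D=(9.00,0)
B = A + 1.00·(cos210°, sin210°) = (-0.8660, -0.5000)
|BD| = 9.8787
circle(B,9.00) ∩ circle(D,8.00): a=5.7998, h=6.8820
  candidates: C₊=(4.5780,6.6668) cross=67.986; C₋=(5.2747,-7.0797) cross=-67.986
  mode + wants cross > 0 → take C=(4.5780,6.6668) (cross=67.986)
ex = (C−B)/|BC| = (0.6049,0.7963); ey = (-0.7963,0.6049)
P = B + 2.30·ex + -3.19·ey = (3.0654,-0.5981)

3.07 -0.60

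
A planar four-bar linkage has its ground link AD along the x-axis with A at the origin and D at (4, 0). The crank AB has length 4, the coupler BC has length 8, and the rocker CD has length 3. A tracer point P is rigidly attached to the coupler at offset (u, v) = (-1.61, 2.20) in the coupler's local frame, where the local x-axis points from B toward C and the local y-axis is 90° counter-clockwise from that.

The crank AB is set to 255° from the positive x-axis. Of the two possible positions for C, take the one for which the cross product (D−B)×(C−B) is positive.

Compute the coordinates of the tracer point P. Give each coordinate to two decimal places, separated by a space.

A=(0,0), D=(4.00,0)
B = A + 4.00·(cos255°, sin255°) = (-1.0353, -3.8637)
|BD| = 6.3468
circle(B,8.00) ∩ circle(D,3.00): a=7.5063, h=2.7669
  candidates: C₊=(3.2355,2.9010) cross=17.561; C₋=(6.6042,-1.4893) cross=-17.561
  mode + wants cross > 0 → take C=(3.2355,2.9010) (cross=17.561)
ex = (C−B)/|BC| = (0.5338,0.8456); ey = (-0.8456,0.5338)
P = B + -1.61·ex + 2.20·ey = (-3.7550,-4.0506)

-3.76 -4.05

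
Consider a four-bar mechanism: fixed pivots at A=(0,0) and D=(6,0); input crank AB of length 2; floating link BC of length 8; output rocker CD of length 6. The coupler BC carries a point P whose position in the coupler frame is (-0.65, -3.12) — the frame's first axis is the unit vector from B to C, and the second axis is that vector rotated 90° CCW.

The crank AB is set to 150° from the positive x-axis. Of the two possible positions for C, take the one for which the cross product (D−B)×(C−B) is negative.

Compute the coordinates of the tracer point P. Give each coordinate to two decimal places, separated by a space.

A=(0,0), D=(6.00,0)
B = A + 2.00·(cos150°, sin150°) = (-1.7321, 1.0000)
|BD| = 7.7964
circle(B,8.00) ∩ circle(D,6.00): a=5.6939, h=5.6196
  candidates: C₊=(4.6356,5.8428) cross=43.813; C₋=(3.1940,-5.3035) cross=-43.813
  mode - wants cross < 0 → take C=(3.1940,-5.3035) (cross=-43.813)
ex = (C−B)/|BC| = (0.6158,-0.7879); ey = (0.7879,0.6158)
P = B + -0.65·ex + -3.12·ey = (-4.5906,-0.4090)

-4.59 -0.41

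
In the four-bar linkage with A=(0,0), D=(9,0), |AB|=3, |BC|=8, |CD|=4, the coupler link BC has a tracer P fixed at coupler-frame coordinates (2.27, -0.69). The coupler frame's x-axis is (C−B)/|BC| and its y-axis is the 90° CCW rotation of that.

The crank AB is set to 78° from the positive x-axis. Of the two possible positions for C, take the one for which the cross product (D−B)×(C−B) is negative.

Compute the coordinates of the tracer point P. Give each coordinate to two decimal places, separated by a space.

1.70 0.82

A=(0,0), D=(9.00,0)
B = A + 3.00·(cos78°, sin78°) = (0.6237, 2.9344)
|BD| = 8.8754
circle(B,8.00) ∩ circle(D,4.00): a=7.1418, h=3.6048
  candidates: C₊=(8.5557,3.9753) cross=31.994; C₋=(6.1721,-2.8289) cross=-31.994
  mode - wants cross < 0 → take C=(6.1721,-2.8289) (cross=-31.994)
ex = (C−B)/|BC| = (0.6935,-0.7204); ey = (0.7204,0.6935)
P = B + 2.27·ex + -0.69·ey = (1.7010,0.8206)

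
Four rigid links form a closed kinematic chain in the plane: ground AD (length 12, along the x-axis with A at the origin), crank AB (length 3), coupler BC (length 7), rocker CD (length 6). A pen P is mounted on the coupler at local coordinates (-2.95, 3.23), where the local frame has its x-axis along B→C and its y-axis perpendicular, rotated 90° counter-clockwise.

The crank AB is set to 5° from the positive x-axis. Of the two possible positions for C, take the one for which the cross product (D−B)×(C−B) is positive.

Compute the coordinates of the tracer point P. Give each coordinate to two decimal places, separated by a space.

A=(0,0), D=(12.00,0)
B = A + 3.00·(cos5°, sin5°) = (2.9886, 0.2615)
|BD| = 9.0152
circle(B,7.00) ∩ circle(D,6.00): a=5.2286, h=4.6542
  candidates: C₊=(8.3500,4.7621) cross=41.959; C₋=(8.0800,-4.5424) cross=-41.959
  mode + wants cross > 0 → take C=(8.3500,4.7621) (cross=41.959)
ex = (C−B)/|BC| = (0.7659,0.6429); ey = (-0.6429,0.7659)
P = B + -2.95·ex + 3.23·ey = (-1.3476,0.8387)

-1.35 0.84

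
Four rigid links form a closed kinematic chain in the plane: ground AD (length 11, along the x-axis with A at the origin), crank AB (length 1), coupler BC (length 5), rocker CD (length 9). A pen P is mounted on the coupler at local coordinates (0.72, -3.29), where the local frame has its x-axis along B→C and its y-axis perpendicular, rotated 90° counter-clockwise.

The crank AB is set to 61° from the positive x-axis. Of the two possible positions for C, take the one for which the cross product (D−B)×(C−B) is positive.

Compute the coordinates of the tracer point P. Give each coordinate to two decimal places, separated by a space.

3.56 -0.50

A=(0,0), D=(11.00,0)
B = A + 1.00·(cos61°, sin61°) = (0.4848, 0.8746)
|BD| = 10.5515
circle(B,5.00) ∩ circle(D,9.00): a=2.6221, h=4.2573
  candidates: C₊=(3.4508,4.8999) cross=44.921; C₋=(2.7450,-3.5854) cross=-44.921
  mode + wants cross > 0 → take C=(3.4508,4.8999) (cross=44.921)
ex = (C−B)/|BC| = (0.5932,0.8051); ey = (-0.8051,0.5932)
P = B + 0.72·ex + -3.29·ey = (3.5606,-0.4973)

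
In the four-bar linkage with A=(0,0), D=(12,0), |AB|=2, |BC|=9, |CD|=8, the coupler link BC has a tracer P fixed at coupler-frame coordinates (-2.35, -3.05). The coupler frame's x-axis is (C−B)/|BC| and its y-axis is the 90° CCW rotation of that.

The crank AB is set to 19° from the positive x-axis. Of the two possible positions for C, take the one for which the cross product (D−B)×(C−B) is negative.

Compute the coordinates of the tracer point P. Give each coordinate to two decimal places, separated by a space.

A=(0,0), D=(12.00,0)
B = A + 2.00·(cos19°, sin19°) = (1.8910, 0.6511)
|BD| = 10.1299
circle(B,9.00) ∩ circle(D,8.00): a=5.9041, h=6.7928
  candidates: C₊=(8.2195,7.0504) cross=68.810; C₋=(7.3463,-6.5071) cross=-68.810
  mode - wants cross < 0 → take C=(7.3463,-6.5071) (cross=-68.810)
ex = (C−B)/|BC| = (0.6061,-0.7954); ey = (0.7954,0.6061)
P = B + -2.35·ex + -3.05·ey = (-1.9592,0.6715)

-1.96 0.67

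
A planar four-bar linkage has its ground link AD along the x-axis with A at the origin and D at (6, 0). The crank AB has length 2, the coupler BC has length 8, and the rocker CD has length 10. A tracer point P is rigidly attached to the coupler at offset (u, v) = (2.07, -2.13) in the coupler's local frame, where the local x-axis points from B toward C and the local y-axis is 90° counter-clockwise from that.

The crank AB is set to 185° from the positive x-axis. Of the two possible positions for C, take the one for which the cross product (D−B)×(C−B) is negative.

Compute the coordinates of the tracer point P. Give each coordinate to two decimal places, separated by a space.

-3.56 -2.69

A=(0,0), D=(6.00,0)
B = A + 2.00·(cos185°, sin185°) = (-1.9924, -0.1743)
|BD| = 7.9943
circle(B,8.00) ∩ circle(D,10.00): a=1.7455, h=7.8072
  candidates: C₊=(-0.4175,7.6691) cross=62.413; C₋=(-0.0770,-7.9416) cross=-62.413
  mode - wants cross < 0 → take C=(-0.0770,-7.9416) (cross=-62.413)
ex = (C−B)/|BC| = (0.2394,-0.9709); ey = (0.9709,0.2394)
P = B + 2.07·ex + -2.13·ey = (-3.5648,-2.6941)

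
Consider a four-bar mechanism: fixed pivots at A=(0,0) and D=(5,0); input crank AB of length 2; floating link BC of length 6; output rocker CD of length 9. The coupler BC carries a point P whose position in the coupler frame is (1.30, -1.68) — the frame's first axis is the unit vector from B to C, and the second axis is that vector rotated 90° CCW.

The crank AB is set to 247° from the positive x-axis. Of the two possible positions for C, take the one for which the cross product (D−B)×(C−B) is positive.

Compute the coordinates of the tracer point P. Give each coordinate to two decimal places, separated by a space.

0.22 0.03

A=(0,0), D=(5.00,0)
B = A + 2.00·(cos247°, sin247°) = (-0.7815, -1.8410)
|BD| = 6.0675
circle(B,6.00) ∩ circle(D,9.00): a=-0.6745, h=5.9620
  candidates: C₊=(-3.2332,3.6352) cross=36.174; C₋=(0.3848,-7.7266) cross=-36.174
  mode + wants cross > 0 → take C=(-3.2332,3.6352) (cross=36.174)
ex = (C−B)/|BC| = (-0.4086,0.9127); ey = (-0.9127,-0.4086)
P = B + 1.30·ex + -1.68·ey = (0.2207,0.0320)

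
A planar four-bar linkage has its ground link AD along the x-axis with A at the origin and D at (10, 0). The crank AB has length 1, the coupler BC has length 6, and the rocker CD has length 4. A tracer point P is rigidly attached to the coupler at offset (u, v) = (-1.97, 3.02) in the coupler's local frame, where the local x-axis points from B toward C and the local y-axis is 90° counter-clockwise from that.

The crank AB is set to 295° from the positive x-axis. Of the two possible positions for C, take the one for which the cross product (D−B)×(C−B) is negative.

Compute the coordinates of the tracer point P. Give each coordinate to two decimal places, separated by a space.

A=(0,0), D=(10.00,0)
B = A + 1.00·(cos295°, sin295°) = (0.4226, -0.9063)
|BD| = 9.6202
circle(B,6.00) ∩ circle(D,4.00): a=5.8496, h=1.3351
  candidates: C₊=(6.1204,0.9740) cross=12.844; C₋=(6.3720,-1.6844) cross=-12.844
  mode - wants cross < 0 → take C=(6.3720,-1.6844) (cross=-12.844)
ex = (C−B)/|BC| = (0.9916,-0.1297); ey = (0.1297,0.9916)
P = B + -1.97·ex + 3.02·ey = (-1.1391,2.3437)

-1.14 2.34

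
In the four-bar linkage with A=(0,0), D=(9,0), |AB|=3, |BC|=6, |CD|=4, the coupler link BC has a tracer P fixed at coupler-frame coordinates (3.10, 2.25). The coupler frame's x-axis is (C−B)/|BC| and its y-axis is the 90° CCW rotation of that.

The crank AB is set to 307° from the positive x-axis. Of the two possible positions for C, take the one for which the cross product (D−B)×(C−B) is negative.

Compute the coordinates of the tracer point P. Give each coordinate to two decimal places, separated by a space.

A=(0,0), D=(9.00,0)
B = A + 3.00·(cos307°, sin307°) = (1.8054, -2.3959)
|BD| = 7.5830
circle(B,6.00) ∩ circle(D,4.00): a=5.1102, h=3.1441
  candidates: C₊=(5.6605,2.2018) cross=23.842; C₋=(7.6473,-3.7643) cross=-23.842
  mode - wants cross < 0 → take C=(7.6473,-3.7643) (cross=-23.842)
ex = (C−B)/|BC| = (0.9736,-0.2281); ey = (0.2281,0.9736)
P = B + 3.10·ex + 2.25·ey = (5.3369,-0.9122)

5.34 -0.91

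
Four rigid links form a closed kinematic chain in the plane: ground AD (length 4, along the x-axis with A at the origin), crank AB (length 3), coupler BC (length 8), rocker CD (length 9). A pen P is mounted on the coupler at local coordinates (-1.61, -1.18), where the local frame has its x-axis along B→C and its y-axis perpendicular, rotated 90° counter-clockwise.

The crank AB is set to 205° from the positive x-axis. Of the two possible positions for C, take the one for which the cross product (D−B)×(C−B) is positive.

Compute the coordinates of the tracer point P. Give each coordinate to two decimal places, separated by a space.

A=(0,0), D=(4.00,0)
B = A + 3.00·(cos205°, sin205°) = (-2.7189, -1.2679)
|BD| = 6.8375
circle(B,8.00) ∩ circle(D,9.00): a=2.1756, h=7.6985
  candidates: C₊=(-2.0086,6.7005) cross=52.638; C₋=(0.8465,-8.4294) cross=-52.638
  mode + wants cross > 0 → take C=(-2.0086,6.7005) (cross=52.638)
ex = (C−B)/|BC| = (0.0888,0.9960); ey = (-0.9960,0.0888)
P = B + -1.61·ex + -1.18·ey = (-1.6865,-2.9763)

-1.69 -2.98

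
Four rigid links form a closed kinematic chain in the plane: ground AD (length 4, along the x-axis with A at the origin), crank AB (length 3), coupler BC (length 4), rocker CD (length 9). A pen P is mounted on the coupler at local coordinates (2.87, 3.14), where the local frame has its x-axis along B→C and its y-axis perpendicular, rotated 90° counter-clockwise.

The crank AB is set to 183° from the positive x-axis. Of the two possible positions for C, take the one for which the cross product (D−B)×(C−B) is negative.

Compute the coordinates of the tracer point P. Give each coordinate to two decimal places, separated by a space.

-0.73 -3.76

A=(0,0), D=(4.00,0)
B = A + 3.00·(cos183°, sin183°) = (-2.9959, -0.1570)
|BD| = 6.9977
circle(B,4.00) ∩ circle(D,9.00): a=-1.1456, h=3.8324
  candidates: C₊=(-4.2272,3.6488) cross=26.818; C₋=(-4.0552,-4.0142) cross=-26.818
  mode - wants cross < 0 → take C=(-4.0552,-4.0142) (cross=-26.818)
ex = (C−B)/|BC| = (-0.2648,-0.9643); ey = (0.9643,-0.2648)
P = B + 2.87·ex + 3.14·ey = (-0.7281,-3.7561)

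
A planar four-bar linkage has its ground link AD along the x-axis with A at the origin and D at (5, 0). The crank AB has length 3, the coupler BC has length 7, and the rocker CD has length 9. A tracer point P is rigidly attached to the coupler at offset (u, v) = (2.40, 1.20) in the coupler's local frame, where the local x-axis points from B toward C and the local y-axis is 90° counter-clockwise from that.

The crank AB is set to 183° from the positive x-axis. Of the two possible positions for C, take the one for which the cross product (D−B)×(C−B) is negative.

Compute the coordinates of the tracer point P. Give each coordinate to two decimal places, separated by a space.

-1.12 -2.08

A=(0,0), D=(5.00,0)
B = A + 3.00·(cos183°, sin183°) = (-2.9959, -0.1570)
|BD| = 7.9974
circle(B,7.00) ∩ circle(D,9.00): a=1.9981, h=6.7088
  candidates: C₊=(-1.1299,6.5897) cross=53.653; C₋=(-0.8665,-6.8253) cross=-53.653
  mode - wants cross < 0 → take C=(-0.8665,-6.8253) (cross=-53.653)
ex = (C−B)/|BC| = (0.3042,-0.9526); ey = (0.9526,0.3042)
P = B + 2.40·ex + 1.20·ey = (-1.1227,-2.0782)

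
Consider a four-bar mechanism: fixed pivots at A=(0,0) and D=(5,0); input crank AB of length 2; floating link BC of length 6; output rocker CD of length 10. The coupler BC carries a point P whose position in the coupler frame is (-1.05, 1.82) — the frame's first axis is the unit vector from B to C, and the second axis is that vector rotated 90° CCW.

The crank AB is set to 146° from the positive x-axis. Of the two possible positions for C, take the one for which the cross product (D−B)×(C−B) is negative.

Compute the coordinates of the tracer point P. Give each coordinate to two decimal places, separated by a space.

0.43 1.39

A=(0,0), D=(5.00,0)
B = A + 2.00·(cos146°, sin146°) = (-1.6581, 1.1184)
|BD| = 6.7514
circle(B,6.00) ∩ circle(D,10.00): a=-1.3641, h=5.8429
  candidates: C₊=(-2.0355,7.1065) cross=39.447; C₋=(-3.9712,-4.4178) cross=-39.447
  mode - wants cross < 0 → take C=(-3.9712,-4.4178) (cross=-39.447)
ex = (C−B)/|BC| = (-0.3855,-0.9227); ey = (0.9227,-0.3855)
P = B + -1.05·ex + 1.82·ey = (0.4260,1.3856)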